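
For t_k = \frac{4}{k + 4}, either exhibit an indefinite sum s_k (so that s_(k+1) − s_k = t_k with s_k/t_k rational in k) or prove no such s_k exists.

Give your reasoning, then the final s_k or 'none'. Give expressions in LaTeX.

Ratio r(k) = (k + 4)/(k + 5).
A = k + 4, B = k + 5, C = 1.
f must satisfy (k + 4)·f(k+1) − (k + 4)·f(k) = 1.
d = 0 from the (1,1,0) case.
f = c0 ⇒ A·f(k+1) − B(k−1)·f(k) − C = -1. The system {-1 = 0} is inconsistent; no antidifference.

not Gosper-summable; s_k does not exist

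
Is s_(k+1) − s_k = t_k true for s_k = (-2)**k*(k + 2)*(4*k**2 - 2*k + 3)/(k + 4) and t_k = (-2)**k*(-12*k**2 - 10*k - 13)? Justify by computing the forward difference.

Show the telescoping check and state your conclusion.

Invalid: residual 2*(-2)**k*(12*k**3 + 62*k**2 + 51*k + 55)/(k**2 + 9*k + 20) ≠ 0.

s_(k+1) = (-2)**(k + 1)*(k + 3)*(-2*k + 4*(k + 1)**2 + 1)/(k + 5)
s_(k+1) − s_k = (-2)**k*(-12*k**4 - 94*k**3 - 219*k**2 - 215*k - 150)/(k**2 + 9*k + 20)
(s_(k+1) − s_k) − t_k = 2*(-2)**k*(12*k**3 + 62*k**2 + 51*k + 55)/(k**2 + 9*k + 20)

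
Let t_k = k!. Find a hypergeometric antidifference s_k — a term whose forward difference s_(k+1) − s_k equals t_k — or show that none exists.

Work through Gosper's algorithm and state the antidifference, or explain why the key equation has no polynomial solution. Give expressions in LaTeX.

r(k) = k + 1 after simplifying.
So A=k + 1 and B=1, with C=1.
Key eq: (k + 1)·f(k+1) = (1)·f(k) + (1).
From deg A=1, deg B=0, deg C=0: d=-1.
deg f ≤ -1 is impossible — no certificate.

none — t_k is not Gosper-summable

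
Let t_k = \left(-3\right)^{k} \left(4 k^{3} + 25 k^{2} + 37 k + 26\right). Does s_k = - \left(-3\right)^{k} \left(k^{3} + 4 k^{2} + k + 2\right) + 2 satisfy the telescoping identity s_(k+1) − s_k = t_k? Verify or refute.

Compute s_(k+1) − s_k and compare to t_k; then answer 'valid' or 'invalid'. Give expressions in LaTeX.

s_(k+1) = 3*(-3)**k*(k + (k + 1)**3 + 4*(k + 1)**2 + 3) + 2
s_(k+1) − s_k = (-3)**k*(4*k**3 + 25*k**2 + 37*k + 26)
(s_(k+1) − s_k) − t_k = 0

valid (s_(k+1) − s_k reduces to t_k)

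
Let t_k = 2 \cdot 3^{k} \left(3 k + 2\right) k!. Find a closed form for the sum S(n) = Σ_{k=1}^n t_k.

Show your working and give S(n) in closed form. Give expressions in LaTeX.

Ratio r(k) = 3*(k + 1)*(3*k + 5)/(3*k + 2).
Gosper form: A/B · C(k+1)/C(k) with A=3*k + 3, B=1, C=k + 2/3.
f must satisfy (3*k + 3)·f(k+1) − (1)·f(k) = k + 2/3.
Bound: deg f ≤ 0.
Solve for f: f(k) = 1/3 (degree 0 ≤ 0).
Then R = B(k−1)f/C = 1/(3*k + 2), so s_k = R(k)·t_k = 2*3**k*factorial(k).
Check: Δs_k = 2*3**k*(3*k + 2)*factorial(k). ✓
s_(n+1) = 6*3**n*factorial(n + 1) and s_(1) = 6, so S(n) = 6*3**n*factorial(n + 1) - 6.

S(n) = 6 \cdot 3^{n} \left(n + 1\right)! - 6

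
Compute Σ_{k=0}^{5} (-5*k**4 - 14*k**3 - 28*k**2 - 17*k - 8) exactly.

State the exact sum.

Σ = -9888

The ratio is (5*k**4 + 34*k**3 + 100*k**2 + 135*k + 72)/(5*k**4 + 14*k**3 + 28*k**2 + 17*k + 8).
A = 1, B = 1, C = k**4 + 14*k**3/5 + 28*k**2/5 + 17*k/5 + 8/5.
Set up (1)·f(k+1) − (1)·f(k) − (k**4 + 14*k**3/5 + 28*k**2/5 + 17*k/5 + 8/5) = 0.
Degrees (0,0,4) ⇒ d ≤ 5.
Solve for f: f(k) = k*(k**4 + k**3 + 4*k**2 - 2*k + 4)/5 (degree 5 ≤ 5).
So s_k = (B(k−1)f/C)·t_k = (k*(k**4 + k**3 + 4*k**2 - 2*k + 4)/(5*k**4 + 14*k**3 + 28*k**2 + 17*k + 8))·t_k = k*(-k**4 - k**3 - 4*k**2 + 2*k - 4).
Δs = -5*k**4 - 14*k**3 - 28*k**2 - 17*k - 8, as required.
Σ_(k=0)^(5) t_k = s_(6) − s_(0) = -9888 − (0) = -9888.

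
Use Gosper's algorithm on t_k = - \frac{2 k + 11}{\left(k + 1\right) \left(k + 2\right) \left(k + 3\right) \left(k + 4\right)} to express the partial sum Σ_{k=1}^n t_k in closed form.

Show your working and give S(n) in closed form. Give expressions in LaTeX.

S(n) = \frac{n \left(- 5 n^{2} - 45 n - 106\right)}{24 \left(n^{3} + 9 n^{2} + 26 n + 24\right)}

Compute t_(k+1)/t_k: get (k + 1)*(2*k + 13)/((k + 5)*(2*k + 11)).
Take A(k)=k + 1, B(k)=k + 5, C(k)=k + 11/2.
f must satisfy (k + 1)·f(k+1) − (k + 4)·f(k) = k + 11/2.
d = 3 from the (1,1,1) case.
Solving with deg f ≤ 3: f(k) = k*(2*k**2 + 12*k + 19)/6.
Then R = B(k−1)f/C = k*(k + 4)*(2*k**2 + 12*k + 19)/(3*(2*k + 11)), so s_k = R(k)·t_k = k*(-2*k**2 - 12*k - 19)/(3*(k + 1)*(k + 2)*(k + 3)).
s_(k+1) − s_k = (-2*k - 11)/(k**4 + 10*k**3 + 35*k**2 + 50*k + 24) = t_k.
Σ_(k=1)^n t_k = s_(n+1) − s_(1) = ((-2*n**3 - 18*n**2 - 49*n - 33)/(3*(n**3 + 9*n**2 + 26*n + 24))) − (-11/24), i.e. n*(-5*n**2 - 45*n - 106)/(24*(n**3 + 9*n**2 + 26*n + 24)).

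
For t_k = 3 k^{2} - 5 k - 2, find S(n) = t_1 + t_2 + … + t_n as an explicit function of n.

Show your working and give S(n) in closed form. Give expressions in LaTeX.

S(n) = n \left(n^{2} - n - 4\right)

r(k) = (3*k**2 + k - 4)/(3*k**2 - 5*k - 2) after simplifying.
Normal form (A,B,C) = (1, 1, k**2 - 5*k/3 - 2/3).
Key eq: (1)·f(k+1) = (1)·f(k) + (k**2 - 5*k/3 - 2/3).
Degrees (0,0,2) ⇒ d ≤ 3.
A polynomial solution: f(k) = k*(k**2 - 4*k + 1)/3.
Get s_k = R·t_k = k*(k**2 - 4*k + 1) with R(k) = B(k−1)f(k)/C(k) = k*(k**2 - 4*k + 1)/((k - 2)*(3*k + 1)).
s_(k+1) − s_k = 3*k**2 - 5*k - 2 = t_k.
Σ_(k=1)^n t_k = s_(n+1) − s_(1) = (n**3 - n**2 - 4*n - 2) − (-2), i.e. n*(n**2 - n - 4).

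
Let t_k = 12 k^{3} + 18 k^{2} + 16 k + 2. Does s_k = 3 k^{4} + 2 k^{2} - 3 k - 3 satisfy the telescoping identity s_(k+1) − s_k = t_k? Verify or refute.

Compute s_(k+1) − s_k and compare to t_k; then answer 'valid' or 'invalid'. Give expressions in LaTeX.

s_(k+1) = -3*k + 3*(k + 1)**4 + 2*(k + 1)**2 - 6
s_(k+1) − s_k = 12*k**3 + 18*k**2 + 16*k + 2
(s_(k+1) − s_k) − t_k = 0

Valid: the claim telescopes to t_k.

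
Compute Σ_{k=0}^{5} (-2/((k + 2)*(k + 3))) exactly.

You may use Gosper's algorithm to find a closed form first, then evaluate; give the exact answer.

Σ = -3/4

t_(k+1)/t_k = (k + 2)/(k + 4).
A = k + 2, B = k + 4, C = 1.
Key eq: (k + 2)·f(k+1) = (k + 3)·f(k) + (1).
d = 1 from the (1,1,0) case.
Match coefficients ⇒ f(k) = k/2.
Then R = B(k−1)f/C = k*(k + 3)/2, so s_k = R(k)·t_k = -k/(k + 2).
Verify: -2/(k**2 + 5*k + 6) matches t_k.
Σ_(k=0)^(5) t_k = s_(6) − s_(0) = -3/4 − (0) = -3/4.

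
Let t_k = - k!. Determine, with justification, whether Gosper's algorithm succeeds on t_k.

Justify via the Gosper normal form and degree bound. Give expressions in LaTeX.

No — key equation has no polynomial f.

t_(k+1)/t_k = k + 1.
Factor: A=k + 1; B=1; C=1.
Key eq: (k + 1)·f(k+1) = (1)·f(k) + (1).
From deg A=1, deg B=0, deg C=0: d=-1.
deg f ≤ -1 is impossible — no certificate.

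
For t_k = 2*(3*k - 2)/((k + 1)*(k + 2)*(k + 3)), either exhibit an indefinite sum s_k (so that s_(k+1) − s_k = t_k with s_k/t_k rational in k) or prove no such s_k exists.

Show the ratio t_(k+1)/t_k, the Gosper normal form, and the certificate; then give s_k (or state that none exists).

s_k = k*(k - 9)/(2*(k + 1)*(k + 2))

Ratio r(k) = (k + 1)*(3*k + 1)/((k + 4)*(3*k - 2)).
So A=k + 1 and B=k + 4, with C=k - 2/3.
f must satisfy (k + 1)·f(k+1) − (k + 3)·f(k) = k - 2/3.
Degrees (1,1,1) ⇒ d ≤ 2.
Match coefficients ⇒ f(k) = k*(k - 9)/12.
R(k) = B(k−1)·f(k)/C(k) = k*(k - 9)*(k + 3)/(4*(3*k - 2)); s_k = R·t_k = k*(k - 9)/(2*(k + 1)*(k + 2)).
Δs = 2*(3*k - 2)/(k**3 + 6*k**2 + 11*k + 6), as required.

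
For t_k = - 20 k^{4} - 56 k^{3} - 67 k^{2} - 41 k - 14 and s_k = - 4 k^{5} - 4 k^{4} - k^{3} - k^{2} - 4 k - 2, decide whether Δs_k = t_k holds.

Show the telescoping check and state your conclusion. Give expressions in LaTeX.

s_(k+1) = -4*k**5 - 24*k**4 - 57*k**3 - 68*k**2 - 45*k - 16
s_(k+1) − s_k = -20*k**4 - 56*k**3 - 67*k**2 - 41*k - 14
(s_(k+1) − s_k) − t_k = 0

Valid: the claim telescopes to t_k.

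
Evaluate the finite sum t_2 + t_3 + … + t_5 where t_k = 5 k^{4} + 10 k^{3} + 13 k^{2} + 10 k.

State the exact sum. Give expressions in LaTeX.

r(k) = (5*k**4 + 30*k**3 + 73*k**2 + 86*k + 38)/(k*(5*k**3 + 10*k**2 + 13*k + 10)) after simplifying.
Take A(k)=1, B(k)=1, C(k)=k**4 + 2*k**3 + 13*k**2/5 + 2*k.
f must satisfy (1)·f(k+1) − (1)·f(k) = k**4 + 2*k**3 + 13*k**2/5 + 2*k.
Bound: deg f ≤ 5.
A polynomial solution: f(k) = k*(k - 1)*(k**3 + k**2 + 2*k + 3)/5.
Get s_k = R·t_k = k*(k**4 + k**2 + k - 3) with R(k) = B(k−1)f(k)/C(k) = (k - 1)*(k**3 + k**2 + 2*k + 3)/(5*k**3 + 10*k**2 + 13*k + 10).
Check: Δs_k = k*(5*k**3 + 10*k**2 + 13*k + 10). ✓
Telescoping: Σ = s_(6) − s_(2) = 8010 − (38) = 7972.

Σ = 7972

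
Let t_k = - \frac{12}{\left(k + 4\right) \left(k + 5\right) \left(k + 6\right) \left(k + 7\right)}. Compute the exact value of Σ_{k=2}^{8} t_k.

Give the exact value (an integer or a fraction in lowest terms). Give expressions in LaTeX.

Compute t_(k+1)/t_k: get (k + 4)/(k + 8).
A = k + 4, B = k + 8, C = 1.
Need (k + 4)·f(k+1) − (k + 7)·f(k) = 1.
deg f ≤ 3 (via 1,1,0).
Match coefficients ⇒ f(k) = k*(k**2 + 15*k + 74)/360.
Certificate R = B(k−1)f/C = k*(k + 7)*(k**2 + 15*k + 74)/360 gives s_k = k*(-k**2 - 15*k - 74)/(30*(k + 4)*(k + 5)*(k + 6)).
s_(k+1) − s_k = -12/(k**4 + 22*k**3 + 179*k**2 + 638*k + 840) = t_k.
Evaluate s at k=9 and k=2: -29/910 and -3/140; difference -19/1820.

Σ = -19/1820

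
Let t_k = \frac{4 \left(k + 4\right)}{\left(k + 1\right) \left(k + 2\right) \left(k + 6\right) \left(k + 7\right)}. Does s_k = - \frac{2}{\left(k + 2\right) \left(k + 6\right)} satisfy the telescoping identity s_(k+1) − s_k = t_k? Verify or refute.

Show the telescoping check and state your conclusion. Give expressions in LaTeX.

s_(k+1) = -2/((k + 3)*(k + 7))
s_(k+1) − s_k = 2*(2*k + 9)/(k**4 + 18*k**3 + 113*k**2 + 288*k + 252)
(s_(k+1) − s_k) − t_k = 6*(-k - 5)/(k**5 + 19*k**4 + 131*k**3 + 401*k**2 + 540*k + 252)

Invalid: residual \frac{6 \left(- k - 5\right)}{k^{5} + 19 k^{4} + 131 k^{3} + 401 k^{2} + 540 k + 252} ≠ 0.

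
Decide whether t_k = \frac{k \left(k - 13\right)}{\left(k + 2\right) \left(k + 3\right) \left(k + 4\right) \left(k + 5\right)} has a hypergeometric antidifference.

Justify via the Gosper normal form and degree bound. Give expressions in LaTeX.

Compute t_(k+1)/t_k: get (k - 12)*(k + 1)*(k + 2)/(k*(k - 13)*(k + 6)).
Factor: A=k + 2; B=k + 6; C=k**2 - 13*k.
Solve (k + 2)·f(k+1) − (k + 5)·f(k) = k**2 - 13*k.
deg f ≤ 3 (via 1,1,2).
Coefficient equations give f(k) = -k*(k - 1)*(k + 22)/12.
Certificate R = B(k−1)f/C = -(k - 1)*(k + 5)*(k + 22)/(12*(k - 13)) gives s_k = -k*(k**2 + 21*k - 22)/(12*(k + 2)*(k + 3)*(k + 4)).
Check: Δs_k = k*(k - 13)/(k**4 + 14*k**3 + 71*k**2 + 154*k + 120). ✓

Yes. s_k = - \frac{k \left(k^{2} + 21 k - 22\right)}{12 \left(k + 2\right) \left(k + 3\right) \left(k + 4\right)}.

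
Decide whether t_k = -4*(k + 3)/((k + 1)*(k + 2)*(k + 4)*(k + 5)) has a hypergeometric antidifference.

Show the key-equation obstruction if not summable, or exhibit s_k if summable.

Step 1: r(k) = (k + 1)*(k + 4)**2/((k + 3)**2*(k + 6)).
A = k + 1, B = k + 6, C = k**2 + 6*k + 9.
Set up (k + 1)·f(k+1) − (k + 5)·f(k) − (k**2 + 6*k + 9) = 0.
Bound: deg f ≤ 4.
Solving with deg f ≤ 4: f(k) = k*(k + 2)*(k + 3)*(k + 5)/8.
So s_k = (B(k−1)f/C)·t_k = (k*(k + 2)*(k + 5)**2/(8*(k + 3)))·t_k = k*(-k - 5)/(2*(k**2 + 5*k + 4)).
Verify: 4*(-k - 3)/(k**4 + 12*k**3 + 49*k**2 + 78*k + 40) matches t_k.

Yes. s_k = k*(-k - 5)/(2*(k**2 + 5*k + 4)).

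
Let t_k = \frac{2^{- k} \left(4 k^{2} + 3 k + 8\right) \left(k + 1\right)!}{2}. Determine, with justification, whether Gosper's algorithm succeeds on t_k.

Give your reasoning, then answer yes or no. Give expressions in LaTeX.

Ratio r(k) = (k + 2)*(3*k + 4*(k + 1)**2 + 11)/(2*(4*k**2 + 3*k + 8)).
Gosper form: A/B · C(k+1)/C(k) with A=k/2 + 1, B=1, C=k**2 + 3*k/4 + 2.
Solve (k/2 + 1)·f(k+1) − (1)·f(k) = k**2 + 3*k/4 + 2.
deg f ≤ 1 (via 1,0,2).
Match coefficients ⇒ f(k) = (4*k - 1)/2.
Get s_k = R·t_k = (4*k - 1)*factorial(k + 1)/2**k with R(k) = B(k−1)f(k)/C(k) = 2*(4*k - 1)/(4*k**2 + 3*k + 8).
Check: Δs_k = (4*k**2 + 3*k + 8)*factorial(k + 1)/(2*2**k). ✓

Yes. s_k = 2^{- k} \left(4 k - 1\right) \left(k + 1\right)!.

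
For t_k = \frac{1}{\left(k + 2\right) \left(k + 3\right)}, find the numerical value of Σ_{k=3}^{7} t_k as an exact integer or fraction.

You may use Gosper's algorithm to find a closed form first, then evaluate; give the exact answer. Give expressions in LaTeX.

Compute t_(k+1)/t_k: get (k + 2)/(k + 4).
Normal form (A,B,C) = (k + 2, k + 4, 1).
Key eq: (k + 2)·f(k+1) = (k + 3)·f(k) + (1).
d = 1 from the (1,1,0) case.
Solving with deg f ≤ 1: f(k) = k/2.
Certificate R = B(k−1)f/C = k*(k + 3)/2 gives s_k = k/(2*(k + 2)).
Verify: 1/(k**2 + 5*k + 6) matches t_k.
Sum = s_(8) − s_(3); s_(8) = 2/5, s_(3) = 3/10 ⇒ 1/10.

Σ = 1/10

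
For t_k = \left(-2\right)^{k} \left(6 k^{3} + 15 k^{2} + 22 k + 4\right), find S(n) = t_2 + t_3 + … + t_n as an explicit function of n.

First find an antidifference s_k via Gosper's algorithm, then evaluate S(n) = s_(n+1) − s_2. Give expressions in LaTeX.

Step 1: r(k) = 2*(-6*k**3 - 33*k**2 - 70*k - 47)/(6*k**3 + 15*k**2 + 22*k + 4).
Gosper form: A/B · C(k+1)/C(k) with A=-2, B=1, C=k**3 + 5*k**2/2 + 11*k/3 + 2/3.
Solve (-2)·f(k+1) − (1)·f(k) = k**3 + 5*k**2/2 + 11*k/3 + 2/3.
Bound: deg f ≤ 3.
Solving with deg f ≤ 3: f(k) = -(2*k**3 + k**2 + 2*k - 2)/6.
Get s_k = R·t_k = (-2)**k*(-2*k**3 - k**2 - 2*k + 2) with R(k) = B(k−1)f(k)/C(k) = -(2*k**3 + k**2 + 2*k - 2)/(6*k**3 + 15*k**2 + 22*k + 4).
Δs = (-2)**k*(6*k**3 + 15*k**2 + 22*k + 4), as required.
Σ_(k=2)^n t_k = s_(n+1) − s_(2) = (2*(-2)**n*(2*n**3 + 7*n**2 + 10*n + 3)) − (-88), i.e. 4*(-2)**n*n**3 + 14*(-2)**n*n**2 + 20*(-2)**n*n + 6*(-2)**n + 88.

S(n) = 4 \left(-2\right)^{n} n^{3} + 14 \left(-2\right)^{n} n^{2} + 20 \left(-2\right)^{n} n + 6 \left(-2\right)^{n} + 88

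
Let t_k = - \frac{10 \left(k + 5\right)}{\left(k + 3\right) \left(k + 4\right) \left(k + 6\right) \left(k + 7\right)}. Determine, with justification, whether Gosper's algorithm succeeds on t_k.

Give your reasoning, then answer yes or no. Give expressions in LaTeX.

Yes. s_k = \frac{5 k \left(- k - 9\right)}{18 \left(k^{2} + 9 k + 18\right)}.

Step 1: r(k) = (k + 3)*(k + 6)**2/((k + 5)**2*(k + 8)).
Normal form (A,B,C) = (k + 3, k + 8, k**2 + 10*k + 25).
Key eq: (k + 3)·f(k+1) = (k + 7)·f(k) + (k**2 + 10*k + 25).
deg f ≤ 4 (via 1,1,2).
A polynomial solution: f(k) = k*(k + 4)*(k + 5)*(k + 9)/36.
R(k) = B(k−1)·f(k)/C(k) = k*(k + 4)*(k + 7)*(k + 9)/(36*(k + 5)); s_k = R·t_k = 5*k*(-k - 9)/(18*(k**2 + 9*k + 18)).
s_(k+1) − s_k = 10*(-k - 5)/(k**4 + 20*k**3 + 145*k**2 + 450*k + 504) = t_k.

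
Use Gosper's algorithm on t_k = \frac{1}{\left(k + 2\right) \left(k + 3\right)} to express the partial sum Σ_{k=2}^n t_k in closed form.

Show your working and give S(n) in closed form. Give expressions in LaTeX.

Compute t_(k+1)/t_k: get (k + 2)/(k + 4).
Take A(k)=k + 2, B(k)=k + 4, C(k)=1.
Set up (k + 2)·f(k+1) − (k + 3)·f(k) − (1) = 0.
Bound: deg f ≤ 1.
A polynomial solution: f(k) = k/2.
R(k) = B(k−1)·f(k)/C(k) = k*(k + 3)/2; s_k = R·t_k = k/(2*(k + 2)).
Δs = 1/(k**2 + 5*k + 6), as required.
Telescope: S(n) = s_(n+1) − s_(2) = (n + 1)/(2*(n + 3)) − (1/4) = (n - 1)/(4*(n + 3)).

S(n) = \frac{n - 1}{4 \left(n + 3\right)}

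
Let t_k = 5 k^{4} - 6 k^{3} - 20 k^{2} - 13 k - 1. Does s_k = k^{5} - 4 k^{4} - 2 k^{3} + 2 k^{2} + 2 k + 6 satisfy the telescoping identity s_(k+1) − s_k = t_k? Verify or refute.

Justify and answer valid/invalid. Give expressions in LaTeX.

Valid: the claim telescopes to t_k.

s_(k+1) = k**5 + k**4 - 8*k**3 - 18*k**2 - 11*k + 5
s_(k+1) − s_k = 5*k**4 - 6*k**3 - 20*k**2 - 13*k - 1
(s_(k+1) − s_k) − t_k = 0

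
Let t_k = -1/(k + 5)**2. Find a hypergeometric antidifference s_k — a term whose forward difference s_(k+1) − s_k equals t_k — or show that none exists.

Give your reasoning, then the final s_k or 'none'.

no hypergeometric antidifference exists

The ratio is (k + 5)**2/(k + 6)**2.
Gosper form: A/B · C(k+1)/C(k) with A=k**2 + 10*k + 25, B=k**2 + 12*k + 36, C=1.
Need (k**2 + 10*k + 25)·f(k+1) − (k**2 + 10*k + 25)·f(k) = 1.
d = 0 from the (2,2,0) case.
f = c0 ⇒ A·f(k+1) − B(k−1)·f(k) − C = -1. The system {-1 = 0} is inconsistent; no antidifference.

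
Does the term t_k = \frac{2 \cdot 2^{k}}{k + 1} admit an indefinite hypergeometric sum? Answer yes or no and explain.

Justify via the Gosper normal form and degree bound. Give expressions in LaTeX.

Ratio r(k) = 2*(k + 1)/(k + 2).
Take A(k)=2*k + 2, B(k)=k + 2, C(k)=1.
f must satisfy (2*k + 2)·f(k+1) − (k + 1)·f(k) = 1.
From deg A=1, deg B=1, deg C=0: d=-1.
d = -1 < 0 ⇒ no nonzero polynomial f; not summable.

No — key equation has no polynomial f.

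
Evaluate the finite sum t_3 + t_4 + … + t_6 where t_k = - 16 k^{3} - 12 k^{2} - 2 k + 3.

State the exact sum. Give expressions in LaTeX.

Σ = -7968

Ratio r(k) = (16*k**3 + 60*k**2 + 74*k + 27)/(16*k**3 + 12*k**2 + 2*k - 3).
Normal form (A,B,C) = (1, 1, k**3 + 3*k**2/4 + k/8 - 3/16).
Need (1)·f(k+1) − (1)·f(k) = k**3 + 3*k**2/4 + k/8 - 3/16.
From deg A=0, deg B=0, deg C=3: d=4.
Coefficient equations give f(k) = k*(4*k**3 - 4*k**2 - k - 2)/16.
Get s_k = R·t_k = k*(-4*k**3 + 4*k**2 + k + 2) with R(k) = B(k−1)f(k)/C(k) = k*(4*k**3 - 4*k**2 - k - 2)/(16*k**3 + 12*k**2 + 2*k - 3).
s_(k+1) − s_k = -16*k**3 - 12*k**2 - 2*k + 3 = t_k.
Evaluate s at k=7 and k=3: -8169 and -201; difference -7968.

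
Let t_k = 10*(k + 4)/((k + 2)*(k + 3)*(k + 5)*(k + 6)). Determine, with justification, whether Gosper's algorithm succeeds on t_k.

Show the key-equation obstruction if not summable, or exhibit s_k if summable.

The ratio is (k + 2)*(k + 5)**2/((k + 4)**2*(k + 7)).
Factor: A=k + 2; B=k + 7; C=k**2 + 8*k + 16.
f must satisfy (k + 2)·f(k+1) − (k + 6)·f(k) = k**2 + 8*k + 16.
Degrees (1,1,2) ⇒ d ≤ 4.
Match coefficients ⇒ f(k) = k*(k + 3)*(k + 4)*(k + 7)/20.
Then R = B(k−1)f/C = k*(k + 3)*(k + 6)*(k + 7)/(20*(k + 4)), so s_k = R(k)·t_k = k*(k + 7)/(2*(k**2 + 7*k + 10)).
Check: Δs_k = 10*(k + 4)/(k**4 + 16*k**3 + 91*k**2 + 216*k + 180). ✓

Yes. s_k = k*(k + 7)/(2*(k**2 + 7*k + 10)).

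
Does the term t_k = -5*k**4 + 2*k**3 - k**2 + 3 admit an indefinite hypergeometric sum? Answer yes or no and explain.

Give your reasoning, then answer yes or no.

Yes. s_k = k*(-k**4 + 3*k**3 - 3*k**2 + k + 3).

The ratio is (5*(k + 1)**4 - 2*(k + 1)**3 + (k + 1)**2 - 3)/(5*k**4 - 2*k**3 + k**2 - 3).
So A=1 and B=1, with C=k**4 - 2*k**3/5 + k**2/5 - 3/5.
Key eq: (1)·f(k+1) = (1)·f(k) + (k**4 - 2*k**3/5 + k**2/5 - 3/5).
Degrees (0,0,4) ⇒ d ≤ 5.
Solve for f: f(k) = k*(k**4 - 3*k**3 + 3*k**2 - k - 3)/5 (degree 5 ≤ 5).
Certificate R = B(k−1)f/C = k*(k**4 - 3*k**3 + 3*k**2 - k - 3)/(5*k**4 - 2*k**3 + k**2 - 3) gives s_k = k*(-k**4 + 3*k**3 - 3*k**2 + k + 3).
Check: Δs_k = -5*k**4 + 2*k**3 - k**2 + 3. ✓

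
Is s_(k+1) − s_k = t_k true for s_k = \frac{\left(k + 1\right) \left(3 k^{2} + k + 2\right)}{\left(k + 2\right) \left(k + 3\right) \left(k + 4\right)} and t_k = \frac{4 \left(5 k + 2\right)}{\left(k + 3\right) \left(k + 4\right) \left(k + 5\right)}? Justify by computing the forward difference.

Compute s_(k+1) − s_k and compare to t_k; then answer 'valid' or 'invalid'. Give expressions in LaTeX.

Invalid: residual \frac{3 k^{2} - 13 k - 2}{k^{4} + 14 k^{3} + 71 k^{2} + 154 k + 120} ≠ 0.

s_(k+1) = (k + 2)*(k + 3*(k + 1)**2 + 3)/((k + 3)*(k + 4)*(k + 5))
s_(k+1) − s_k = (23*k**2 + 35*k + 14)/(k**4 + 14*k**3 + 71*k**2 + 154*k + 120)
(s_(k+1) − s_k) − t_k = (3*k**2 - 13*k - 2)/(k**4 + 14*k**3 + 71*k**2 + 154*k + 120)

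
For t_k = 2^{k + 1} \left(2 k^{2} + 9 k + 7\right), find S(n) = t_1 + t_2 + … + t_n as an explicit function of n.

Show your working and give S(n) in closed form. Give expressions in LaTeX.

S(n) = 8 \cdot 2^{n} n^{2} + 20 \cdot 2^{n} n + 16 \cdot 2^{n} - 16

Ratio r(k) = 2*(2*k**2 + 13*k + 18)/(2*k**2 + 9*k + 7).
Take A(k)=2, B(k)=1, C(k)=k**2 + 9*k/2 + 7/2.
Set up (2)·f(k+1) − (1)·f(k) − (k**2 + 9*k/2 + 7/2) = 0.
Degrees (0,0,2) ⇒ d ≤ 2.
Coefficient equations give f(k) = (2*k**2 + k + 1)/2.
R(k) = B(k−1)·f(k)/C(k) = (2*k**2 + k + 1)/((k + 1)*(2*k + 7)); s_k = R·t_k = 2**(k + 1)*(2*k**2 + k + 1).
Δs = 2**(k + 1)*(2*k**2 + 9*k + 7), as required.
s_(n+1) = 2**(n + 2)*(2*n**2 + 5*n + 4) and s_(1) = 16, so S(n) = 8*2**n*n**2 + 20*2**n*n + 16*2**n - 16.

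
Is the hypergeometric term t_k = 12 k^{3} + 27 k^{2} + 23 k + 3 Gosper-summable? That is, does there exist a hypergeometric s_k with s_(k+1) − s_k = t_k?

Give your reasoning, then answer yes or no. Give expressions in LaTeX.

Yes. s_k = k \left(3 k^{3} + 3 k^{2} + k - 4\right).

t_(k+1)/t_k = (12*k**3 + 63*k**2 + 113*k + 65)/(12*k**3 + 27*k**2 + 23*k + 3).
Normal form (A,B,C) = (1, 1, k**3 + 9*k**2/4 + 23*k/12 + 1/4).
Key eq: (1)·f(k+1) = (1)·f(k) + (k**3 + 9*k**2/4 + 23*k/12 + 1/4).
Degrees (0,0,3) ⇒ d ≤ 4.
Match coefficients ⇒ f(k) = k*(3*k**3 + 3*k**2 + k - 4)/12.
R(k) = B(k−1)·f(k)/C(k) = k*(3*k**3 + 3*k**2 + k - 4)/(12*k**3 + 27*k**2 + 23*k + 3); s_k = R·t_k = k*(3*k**3 + 3*k**2 + k - 4).
Verify: 12*k**3 + 27*k**2 + 23*k + 3 matches t_k.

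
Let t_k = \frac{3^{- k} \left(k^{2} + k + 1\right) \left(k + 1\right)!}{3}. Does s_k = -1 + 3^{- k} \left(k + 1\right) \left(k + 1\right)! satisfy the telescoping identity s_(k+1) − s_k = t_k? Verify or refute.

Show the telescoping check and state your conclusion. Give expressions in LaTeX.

s_(k+1) = 3**(-k - 1)*(k + 2)*factorial(k + 2) - 1
s_(k+1) − s_k = (k**2 + k + 1)*factorial(k + 1)/(3*3**k)
(s_(k+1) − s_k) − t_k = 0

valid (s_(k+1) − s_k reduces to t_k)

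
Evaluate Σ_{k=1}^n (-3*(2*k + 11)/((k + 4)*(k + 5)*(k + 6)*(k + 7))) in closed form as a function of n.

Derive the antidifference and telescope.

S(n) = 3*n*(-n - 12)/(35*(n**2 + 12*n + 35))

Compute t_(k+1)/t_k: get (k + 4)*(2*k + 13)/((k + 8)*(2*k + 11)).
Take A(k)=k + 4, B(k)=k + 8, C(k)=k + 11/2.
Need (k + 4)·f(k+1) − (k + 7)·f(k) = k + 11/2.
Bound: deg f ≤ 3.
Solve for f: f(k) = k*(k + 5)*(k + 10)/48 (degree 3 ≤ 3).
Then R = B(k−1)f/C = k*(k + 5)*(k + 7)*(k + 10)/(24*(2*k + 11)), so s_k = R(k)·t_k = k*(-k - 10)/(8*(k**2 + 10*k + 24)).
Verify: 3*(-2*k - 11)/(k**4 + 22*k**3 + 179*k**2 + 638*k + 840) matches t_k.
Σ_(k=1)^n t_k = s_(n+1) − s_(1) = ((-n**2 - 12*n - 11)/(8*(n**2 + 12*n + 35))) − (-11/280), i.e. 3*n*(-n - 12)/(35*(n**2 + 12*n + 35)).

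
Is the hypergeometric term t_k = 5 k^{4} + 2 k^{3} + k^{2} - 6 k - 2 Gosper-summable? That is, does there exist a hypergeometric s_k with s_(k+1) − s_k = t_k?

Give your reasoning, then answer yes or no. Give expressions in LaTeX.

Compute t_(k+1)/t_k: get k*(5*k**3 + 22*k**2 + 37*k + 22)/(5*k**4 + 2*k**3 + k**2 - 6*k - 2).
Gosper form: A/B · C(k+1)/C(k) with A=1, B=1, C=k**4 + 2*k**3/5 + k**2/5 - 6*k/5 - 2/5.
Need (1)·f(k+1) − (1)·f(k) = k**4 + 2*k**3/5 + k**2/5 - 6*k/5 - 2/5.
d = 5 from the (0,0,4) case.
Solving with deg f ≤ 5: f(k) = k*(k**4 - 2*k**3 + k**2 - 3*k + 1)/5.
Certificate R = B(k−1)f/C = k*(k**4 - 2*k**3 + k**2 - 3*k + 1)/((k - 1)*(5*k**3 + 7*k**2 + 8*k + 2)) gives s_k = k*(k**4 - 2*k**3 + k**2 - 3*k + 1).
Δs = 5*k**4 + 2*k**3 + k**2 - 6*k - 2, as required.

Yes. s_k = k \left(k^{4} - 2 k^{3} + k^{2} - 3 k + 1\right).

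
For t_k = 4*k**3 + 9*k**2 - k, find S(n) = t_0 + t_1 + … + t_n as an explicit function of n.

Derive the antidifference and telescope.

S(n) = n*(n**3 + 5*n**2 + 5*n + 1)

t_(k+1)/t_k = (4*k**3 + 21*k**2 + 29*k + 12)/(k*(4*k**2 + 9*k - 1)).
Gosper form: A/B · C(k+1)/C(k) with A=1, B=1, C=k**3 + 9*k**2/4 - k/4.
Key eq: (1)·f(k+1) = (1)·f(k) + (k**3 + 9*k**2/4 - k/4).
Degrees (0,0,3) ⇒ d ≤ 4.
Match coefficients ⇒ f(k) = k*(k - 1)*(k**2 + 2*k - 2)/4.
R(k) = B(k−1)·f(k)/C(k) = (k - 1)*(k**2 + 2*k - 2)/(4*k**2 + 9*k - 1); s_k = R·t_k = k*(k**3 + k**2 - 4*k + 2).
Δs = k*(4*k**2 + 9*k - 1), as required.
Evaluate: s_(n+1) = n*(n**3 + 5*n**2 + 5*n + 1); subtract s_(0) = 0 ⇒ S(n) = n*(n**3 + 5*n**2 + 5*n + 1).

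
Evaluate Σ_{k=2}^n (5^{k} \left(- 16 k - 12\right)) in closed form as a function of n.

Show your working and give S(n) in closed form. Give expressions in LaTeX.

S(n) = - 20 \cdot 5^{n} n - 10 \cdot 5^{n} + 150

Ratio r(k) = 5*(4*k + 7)/(4*k + 3).
A = 5, B = 1, C = k + 3/4.
Need (5)·f(k+1) − (1)·f(k) = k + 3/4.
Bound: deg f ≤ 1.
A polynomial solution: f(k) = (2*k - 1)/8.
Certificate R = B(k−1)f/C = (2*k - 1)/(2*(4*k + 3)) gives s_k = 5**k*(2 - 4*k).
s_(k+1) − s_k = 5**k*(-16*k - 12) = t_k.
Σ_(k=2)^n t_k = s_(n+1) − s_(2) = (5**(n + 1)*(-4*n - 2)) − (-150), i.e. -20*5**n*n - 10*5**n + 150.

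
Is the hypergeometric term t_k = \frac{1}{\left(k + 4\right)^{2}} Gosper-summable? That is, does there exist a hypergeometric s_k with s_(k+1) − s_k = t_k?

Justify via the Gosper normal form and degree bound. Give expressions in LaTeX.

No — key equation has no polynomial f.

t_(k+1)/t_k = (k + 4)**2/(k + 5)**2.
Take A(k)=k**2 + 8*k + 16, B(k)=k**2 + 10*k + 25, C(k)=1.
Set up (k**2 + 8*k + 16)·f(k+1) − (k**2 + 8*k + 16)·f(k) − (1) = 0.
Bound: deg f ≤ 0.
Put f(k) = c0: A·f(k+1) − B(k−1)·f(k) − C = -1; need -1 = 0 — inconsistent ⇒ no f, not summable.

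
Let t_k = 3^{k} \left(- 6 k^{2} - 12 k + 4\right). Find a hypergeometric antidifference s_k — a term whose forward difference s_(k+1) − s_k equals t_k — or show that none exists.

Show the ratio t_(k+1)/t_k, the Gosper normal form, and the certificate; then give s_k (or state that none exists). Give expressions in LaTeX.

s_k = 3^{k} \left(- 3 k^{2} + 3 k + 2\right)

Ratio r(k) = 3*(3*k**2 + 12*k + 7)/(3*k**2 + 6*k - 2).
Factor: A=3; B=1; C=k**2 + 2*k - 2/3.
Solve (3)·f(k+1) − (1)·f(k) = k**2 + 2*k - 2/3.
Degrees (0,0,2) ⇒ d ≤ 2.
A polynomial solution: f(k) = (3*k**2 - 3*k - 2)/6.
R(k) = B(k−1)·f(k)/C(k) = (3*k**2 - 3*k - 2)/(2*(3*k**2 + 6*k - 2)); s_k = R·t_k = 3**k*(-3*k**2 + 3*k + 2).
Check: Δs_k = 3**k*(-6*k**2 - 12*k + 4). ✓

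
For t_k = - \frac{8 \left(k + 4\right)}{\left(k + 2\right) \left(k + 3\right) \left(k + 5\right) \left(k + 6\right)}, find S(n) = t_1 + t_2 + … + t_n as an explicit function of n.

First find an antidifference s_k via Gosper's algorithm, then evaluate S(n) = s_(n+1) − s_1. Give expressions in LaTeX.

The ratio is (k + 2)*(k + 5)**2/((k + 4)**2*(k + 7)).
Factor: A=k + 2; B=k + 7; C=k**2 + 8*k + 16.
Solve (k + 2)·f(k+1) − (k + 6)·f(k) = k**2 + 8*k + 16.
deg f ≤ 4 (via 1,1,2).
Solve for f: f(k) = k*(k + 3)*(k + 4)*(k + 7)/20 (degree 4 ≤ 4).
Get s_k = R·t_k = 2*k*(-k - 7)/(5*(k**2 + 7*k + 10)) with R(k) = B(k−1)f(k)/C(k) = k*(k + 3)*(k + 6)*(k + 7)/(20*(k + 4)).
Verify: 8*(-k - 4)/(k**4 + 16*k**3 + 91*k**2 + 216*k + 180) matches t_k.
Evaluate: s_(n+1) = 2*(-n**2 - 9*n - 8)/(5*(n**2 + 9*n + 18)); subtract s_(1) = -8/45 ⇒ S(n) = 2*n*(-n - 9)/(9*(n**2 + 9*n + 18)).

S(n) = \frac{2 n \left(- n - 9\right)}{9 \left(n^{2} + 9 n + 18\right)}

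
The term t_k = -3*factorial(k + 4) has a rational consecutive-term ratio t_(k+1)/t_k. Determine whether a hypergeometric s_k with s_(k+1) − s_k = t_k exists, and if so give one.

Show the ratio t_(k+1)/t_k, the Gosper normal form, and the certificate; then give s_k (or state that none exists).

none (Gosper's algorithm certifies no s_k)

The ratio is k + 5.
Take A(k)=k + 5, B(k)=1, C(k)=1.
Solve (k + 5)·f(k+1) − (1)·f(k) = 1.
Degrees (1,0,0) ⇒ d ≤ -1.
deg f ≤ -1 is impossible — no certificate.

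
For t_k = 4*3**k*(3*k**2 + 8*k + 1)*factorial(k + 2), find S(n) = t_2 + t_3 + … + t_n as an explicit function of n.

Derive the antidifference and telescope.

S(n) = 12*3**n*n*factorial(n + 3) - 864

The ratio is 3*(3*k**3 + 23*k**2 + 54*k + 36)/(3*k**2 + 8*k + 1).
Take A(k)=3*k + 9, B(k)=1, C(k)=k**2 + 8*k/3 + 1/3.
Set up (3*k + 9)·f(k+1) − (1)·f(k) − (k**2 + 8*k/3 + 1/3) = 0.
Bound: deg f ≤ 1.
A polynomial solution: f(k) = (k - 1)/3.
Certificate R = B(k−1)f/C = (k - 1)/(3*k**2 + 8*k + 1) gives s_k = 4*3**k*(k - 1)*factorial(k + 2).
s_(k+1) − s_k = 4*3**k*(3*k**2 + 8*k + 1)*factorial(k + 2) = t_k.
s_(n+1) = 12*3**n*n*factorial(n + 3) and s_(2) = 864, so S(n) = 12*3**n*n*factorial(n + 3) - 864.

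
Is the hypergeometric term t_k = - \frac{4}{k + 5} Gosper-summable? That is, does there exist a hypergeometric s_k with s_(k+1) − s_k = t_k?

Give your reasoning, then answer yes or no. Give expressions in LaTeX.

No — the linear system for f has no solution.

Compute t_(k+1)/t_k: get (k + 5)/(k + 6).
Factor: A=k + 5; B=k + 6; C=1.
Solve (k + 5)·f(k+1) − (k + 5)·f(k) = 1.
From deg A=1, deg B=1, deg C=0: d=0.
Write f(k) = c0. Then LHS − RHS = -1, requiring -1 = 0: contradictory. No certificate.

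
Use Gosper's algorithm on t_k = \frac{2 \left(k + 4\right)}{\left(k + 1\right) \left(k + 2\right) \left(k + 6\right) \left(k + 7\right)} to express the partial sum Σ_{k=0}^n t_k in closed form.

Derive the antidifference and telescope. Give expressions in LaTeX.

The ratio is (k + 1)*(k + 5)*(k + 6)/((k + 3)*(k + 4)*(k + 8)).
Take A(k)=k + 1, B(k)=k + 8, C(k)=k**4 + 16*k**3 + 95*k**2 + 248*k + 240.
Need (k + 1)·f(k+1) − (k + 7)·f(k) = k**4 + 16*k**3 + 95*k**2 + 248*k + 240.
d = 6 from the (1,1,4) case.
Solve for f: f(k) = k*(k + 2)*(k + 3)*(k + 4)*(k + 5)*(k + 7)/12 (degree 6 ≤ 6).
Get s_k = R·t_k = k*(k + 7)/(6*(k**2 + 7*k + 6)) with R(k) = B(k−1)f(k)/C(k) = k*(k + 2)*(k + 7)**2/(12*(k + 4)).
Check: Δs_k = 2*(k + 4)/(k**4 + 16*k**3 + 83*k**2 + 152*k + 84). ✓
Telescope: S(n) = s_(n+1) − s_(0) = (n**2 + 9*n + 8)/(6*(n**2 + 9*n + 14)) − (0) = (n**2 + 9*n + 8)/(6*(n**2 + 9*n + 14)).

S(n) = \frac{n^{2} + 9 n + 8}{6 \left(n^{2} + 9 n + 14\right)}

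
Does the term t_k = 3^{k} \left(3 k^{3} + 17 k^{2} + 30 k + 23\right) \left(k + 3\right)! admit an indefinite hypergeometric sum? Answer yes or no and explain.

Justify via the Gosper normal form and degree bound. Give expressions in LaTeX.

Yes. s_k = 3^{k} \left(k^{2} + 1\right) \left(k + 3\right)!.

Compute t_(k+1)/t_k: get 3*(3*k**4 + 38*k**3 + 177*k**2 + 365*k + 292)/(3*k**3 + 17*k**2 + 30*k + 23).
Gosper form: A/B · C(k+1)/C(k) with A=3*k + 12, B=1, C=k**3 + 17*k**2/3 + 10*k + 23/3.
Key eq: (3*k + 12)·f(k+1) = (1)·f(k) + (k**3 + 17*k**2/3 + 10*k + 23/3).
d = 2 from the (1,0,3) case.
Match coefficients ⇒ f(k) = (k**2 + 1)/3.
Get s_k = R·t_k = 3**k*(k**2 + 1)*factorial(k + 3) with R(k) = B(k−1)f(k)/C(k) = (k**2 + 1)/(3*k**3 + 17*k**2 + 30*k + 23).
s_(k+1) − s_k = 3**k*(3*k**3 + 17*k**2 + 30*k + 23)*factorial(k + 3) = t_k.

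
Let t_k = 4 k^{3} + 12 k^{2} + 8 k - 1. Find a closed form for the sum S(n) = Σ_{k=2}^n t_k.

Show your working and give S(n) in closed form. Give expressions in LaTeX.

r(k) = (4*k**3 + 24*k**2 + 44*k + 23)/(4*k**3 + 12*k**2 + 8*k - 1) after simplifying.
Gosper form: A/B · C(k+1)/C(k) with A=1, B=1, C=k**3 + 3*k**2 + 2*k - 1/4.
Need (1)·f(k+1) − (1)·f(k) = k**3 + 3*k**2 + 2*k - 1/4.
From deg A=0, deg B=0, deg C=3: d=4.
Solving with deg f ≤ 4: f(k) = k*(k**3 + 2*k**2 - k - 3)/4.
Then R = B(k−1)f/C = k*(k**3 + 2*k**2 - k - 3)/(4*k**3 + 12*k**2 + 8*k - 1), so s_k = R(k)·t_k = k*(k**3 + 2*k**2 - k - 3).
Verify: 4*k**3 + 12*k**2 + 8*k - 1 matches t_k.
Evaluate: s_(n+1) = n**4 + 6*n**3 + 11*n**2 + 5*n - 1; subtract s_(2) = 22 ⇒ S(n) = n**4 + 6*n**3 + 11*n**2 + 5*n - 23.

S(n) = n^{4} + 6 n^{3} + 11 n^{2} + 5 n - 23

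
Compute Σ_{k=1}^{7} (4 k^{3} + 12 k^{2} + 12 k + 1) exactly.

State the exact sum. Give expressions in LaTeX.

Σ = 5159

t_(k+1)/t_k = (4*k**3 + 24*k**2 + 48*k + 29)/(4*k**3 + 12*k**2 + 12*k + 1).
Gosper form: A/B · C(k+1)/C(k) with A=1, B=1, C=k**3 + 3*k**2 + 3*k + 1/4.
Key eq: (1)·f(k+1) = (1)·f(k) + (k**3 + 3*k**2 + 3*k + 1/4).
d = 4 from the (0,0,3) case.
Match coefficients ⇒ f(k) = k*(k**3 + 2*k**2 + k - 3)/4.
R(k) = B(k−1)·f(k)/C(k) = k*(k**3 + 2*k**2 + k - 3)/(4*k**3 + 12*k**2 + 12*k + 1); s_k = R·t_k = k*(k**3 + 2*k**2 + k - 3).
Verify: 4*k**3 + 12*k**2 + 12*k + 1 matches t_k.
Evaluate s at k=8 and k=1: 5160 and 1; difference 5159.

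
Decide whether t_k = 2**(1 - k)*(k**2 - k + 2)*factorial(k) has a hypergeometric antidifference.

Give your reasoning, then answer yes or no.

t_(k+1)/t_k = (k + 1)*(-k + (k + 1)**2 + 1)/(2*(k**2 - k + 2)).
Gosper form: A/B · C(k+1)/C(k) with A=k/2 + 1/2, B=1, C=k**2 - k + 2.
Set up (k/2 + 1/2)·f(k+1) − (1)·f(k) − (k**2 - k + 2) = 0.
Degrees (1,0,2) ⇒ d ≤ 1.
Coefficient equations give f(k) = 2*(k - 1).
Get s_k = R·t_k = 2**(2 - k)*(k - 1)*factorial(k) with R(k) = B(k−1)f(k)/C(k) = 2*(k - 1)/(k**2 - k + 2).
Verify: 2**(1 - k)*(k**2 - k + 2)*factorial(k) matches t_k.

Yes. s_k = 2**(2 - k)*(k - 1)*factorial(k).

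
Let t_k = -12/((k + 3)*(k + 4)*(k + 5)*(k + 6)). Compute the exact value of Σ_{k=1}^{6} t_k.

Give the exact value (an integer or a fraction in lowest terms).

Σ = -1/33

Ratio r(k) = (k + 3)/(k + 7).
Gosper form: A/B · C(k+1)/C(k) with A=k + 3, B=k + 7, C=1.
Set up (k + 3)·f(k+1) − (k + 6)·f(k) − (1) = 0.
deg f ≤ 3 (via 1,1,0).
Match coefficients ⇒ f(k) = k*(k**2 + 12*k + 47)/180.
Certificate R = B(k−1)f/C = k*(k + 6)*(k**2 + 12*k + 47)/180 gives s_k = k*(-k**2 - 12*k - 47)/(15*(k + 3)*(k + 4)*(k + 5)).
Verify: -12/(k**4 + 18*k**3 + 119*k**2 + 342*k + 360) matches t_k.
Sum = s_(7) − s_(1); s_(7) = -7/110, s_(1) = -1/30 ⇒ -1/33.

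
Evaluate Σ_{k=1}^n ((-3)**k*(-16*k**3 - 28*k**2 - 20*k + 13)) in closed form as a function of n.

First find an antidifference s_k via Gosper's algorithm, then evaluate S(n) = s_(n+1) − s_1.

S(n) = -12*(-3)**n*n**3 - 30*(-3)**n*n**2 - 21*(-3)**n*n + 9*(-3)**n - 9

Step 1: r(k) = 3*(-16*k**3 - 76*k**2 - 124*k - 51)/(16*k**3 + 28*k**2 + 20*k - 13).
Take A(k)=-3, B(k)=1, C(k)=k**3 + 7*k**2/4 + 5*k/4 - 13/16.
Need (-3)·f(k+1) − (1)·f(k) = k**3 + 7*k**2/4 + 5*k/4 - 13/16.
Bound: deg f ≤ 3.
Solve for f: f(k) = -(4*k**3 - 2*k**2 - k - 4)/16 (degree 3 ≤ 3).
R(k) = B(k−1)·f(k)/C(k) = -(4*k**3 - 2*k**2 - k - 4)/(16*k**3 + 28*k**2 + 20*k - 13); s_k = R·t_k = (-3)**k*(4*k**3 - 2*k**2 - k - 4).
Check: Δs_k = (-3)**k*(-16*k**3 - 28*k**2 - 20*k + 13). ✓
Telescope: S(n) = s_(n+1) − s_(1) = (-3)**(n + 1)*(4*n**3 + 10*n**2 + 7*n - 3) − (9) = -12*(-3)**n*n**3 - 30*(-3)**n*n**2 - 21*(-3)**n*n + 9*(-3)**n - 9.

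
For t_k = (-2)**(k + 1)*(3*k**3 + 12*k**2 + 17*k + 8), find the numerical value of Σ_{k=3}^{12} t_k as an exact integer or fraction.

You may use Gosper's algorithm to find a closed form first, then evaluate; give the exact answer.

r(k) = 2*(-3*k**3 - 21*k**2 - 50*k - 40)/(3*k**3 + 12*k**2 + 17*k + 8) after simplifying.
Factor: A=-2; B=1; C=k**3 + 4*k**2 + 17*k/3 + 8/3.
Need (-2)·f(k+1) − (1)·f(k) = k**3 + 4*k**2 + 17*k/3 + 8/3.
d = 3 from the (0,0,3) case.
Coefficient equations give f(k) = -k*(k + 1)**2/3.
So s_k = (B(k−1)f/C)·t_k = (-k*(k + 1)/(3*k**2 + 9*k + 8))·t_k = 2*(-2)**k*k*(k**2 + 2*k + 1).
Check: Δs_k = (-2)**(k + 1)*(3*k**3 + 12*k**2 + 17*k + 8). ✓
Evaluate s at k=13 and k=3: -41746432 and -768; difference -41745664.

Σ = -41745664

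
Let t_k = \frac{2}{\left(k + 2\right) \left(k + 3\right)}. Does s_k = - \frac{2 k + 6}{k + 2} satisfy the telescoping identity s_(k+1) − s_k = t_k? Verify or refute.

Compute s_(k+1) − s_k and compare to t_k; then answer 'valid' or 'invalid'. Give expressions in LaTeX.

valid (s_(k+1) − s_k reduces to t_k)

s_(k+1) = 2*(-k - 4)/(k + 3)
s_(k+1) − s_k = 2/(k**2 + 5*k + 6)
(s_(k+1) − s_k) − t_k = 0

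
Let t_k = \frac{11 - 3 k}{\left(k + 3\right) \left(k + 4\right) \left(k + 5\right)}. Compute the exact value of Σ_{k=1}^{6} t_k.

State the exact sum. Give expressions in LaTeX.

Σ = 9/110

t_(k+1)/t_k = (k + 3)*(3*k - 8)/((k + 6)*(3*k - 11)).
A = k + 3, B = k + 6, C = k - 11/3.
Set up (k + 3)·f(k+1) − (k + 5)·f(k) − (k - 11/3) = 0.
From deg A=1, deg B=1, deg C=1: d=2.
A polynomial solution: f(k) = -k*(k + 43)/36.
R(k) = B(k−1)·f(k)/C(k) = -k*(k + 5)*(k + 43)/(12*(3*k - 11)); s_k = R·t_k = k*(k + 43)/(12*(k + 3)*(k + 4)).
Check: Δs_k = (11 - 3*k)/(k**3 + 12*k**2 + 47*k + 60). ✓
Evaluate s at k=7 and k=1: 35/132 and 11/60; difference 9/110.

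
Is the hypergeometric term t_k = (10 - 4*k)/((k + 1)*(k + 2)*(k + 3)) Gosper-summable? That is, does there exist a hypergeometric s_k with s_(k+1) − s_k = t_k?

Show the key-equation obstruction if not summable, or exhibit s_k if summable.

Yes. s_k = k*(3*k + 17)/(2*(k + 1)*(k + 2)).

r(k) = (k + 1)*(2*k - 3)/((k + 4)*(2*k - 5)) after simplifying.
A = k + 1, B = k + 4, C = k - 5/2.
Key eq: (k + 1)·f(k+1) = (k + 3)·f(k) + (k - 5/2).
From deg A=1, deg B=1, deg C=1: d=2.
Solve for f: f(k) = -k*(3*k + 17)/8 (degree 2 ≤ 2).
R(k) = B(k−1)·f(k)/C(k) = -k*(k + 3)*(3*k + 17)/(4*(2*k - 5)); s_k = R·t_k = k*(3*k + 17)/(2*(k + 1)*(k + 2)).
Δs = 2*(5 - 2*k)/(k**3 + 6*k**2 + 11*k + 6), as required.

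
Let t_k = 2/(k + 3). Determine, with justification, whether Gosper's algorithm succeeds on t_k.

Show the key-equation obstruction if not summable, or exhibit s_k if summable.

No. Not Gosper-summable.

r(k) = (k + 3)/(k + 4) after simplifying.
A = k + 3, B = k + 4, C = 1.
Solve (k + 3)·f(k+1) − (k + 3)·f(k) = 1.
deg f ≤ 0 (via 1,1,0).
Put f(k) = c0: A·f(k+1) − B(k−1)·f(k) − C = -1; need -1 = 0 — inconsistent ⇒ no f, not summable.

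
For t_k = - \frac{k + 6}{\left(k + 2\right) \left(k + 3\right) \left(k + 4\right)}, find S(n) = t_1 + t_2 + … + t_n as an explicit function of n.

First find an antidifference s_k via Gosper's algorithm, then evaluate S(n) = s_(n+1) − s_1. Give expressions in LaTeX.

S(n) = \frac{n \left(- 5 n - 23\right)}{12 \left(n^{2} + 7 n + 12\right)}

Ratio r(k) = (k + 2)*(k + 7)/((k + 5)*(k + 6)).
So A=k + 2 and B=k + 5, with C=k + 6.
Solve (k + 2)·f(k+1) − (k + 4)·f(k) = k + 6.
deg f ≤ 2 (via 1,1,1).
Coefficient equations give f(k) = k*(2*k + 7)/3.
Certificate R = B(k−1)f/C = k*(k + 4)*(2*k + 7)/(3*(k + 6)) gives s_k = k*(-2*k - 7)/(3*(k + 2)*(k + 3)).
Verify: (-k - 6)/(k**3 + 9*k**2 + 26*k + 24) matches t_k.
Evaluate: s_(n+1) = (-2*n**2 - 11*n - 9)/(3*(n**2 + 7*n + 12)); subtract s_(1) = -1/4 ⇒ S(n) = n*(-5*n - 23)/(12*(n**2 + 7*n + 12)).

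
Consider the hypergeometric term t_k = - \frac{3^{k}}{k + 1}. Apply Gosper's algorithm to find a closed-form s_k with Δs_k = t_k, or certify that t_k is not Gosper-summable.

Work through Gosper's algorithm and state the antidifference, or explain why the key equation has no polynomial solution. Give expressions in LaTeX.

not Gosper-summable; s_k does not exist

The ratio is 3*(k + 1)/(k + 2).
Take A(k)=3*k + 3, B(k)=k + 2, C(k)=1.
f must satisfy (3*k + 3)·f(k+1) − (k + 1)·f(k) = 1.
d = -1 from the (1,1,0) case.
d = -1 < 0 ⇒ no nonzero polynomial f; not summable.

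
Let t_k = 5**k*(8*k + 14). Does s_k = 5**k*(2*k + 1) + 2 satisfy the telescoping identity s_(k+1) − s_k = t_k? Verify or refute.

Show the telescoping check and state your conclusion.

s_(k+1) = 5**(k + 1)*(2*k + 3) + 2
s_(k+1) − s_k = 5**k*(8*k + 14)
(s_(k+1) − s_k) − t_k = 0

Valid — Δs_k = t_k.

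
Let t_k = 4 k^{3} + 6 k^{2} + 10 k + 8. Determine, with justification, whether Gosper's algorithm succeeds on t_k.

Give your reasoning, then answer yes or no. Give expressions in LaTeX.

Yes. s_k = k \left(k^{3} + 3 k + 4\right).

The ratio is (2*k**3 + 9*k**2 + 17*k + 14)/(2*k**3 + 3*k**2 + 5*k + 4).
Normal form (A,B,C) = (1, 1, k**3 + 3*k**2/2 + 5*k/2 + 2).
Key eq: (1)·f(k+1) = (1)·f(k) + (k**3 + 3*k**2/2 + 5*k/2 + 2).
deg f ≤ 4 (via 0,0,3).
Solve for f: f(k) = k*(k + 1)*(k**2 - k + 4)/4 (degree 4 ≤ 4).
So s_k = (B(k−1)f/C)·t_k = (k*(k**2 - k + 4)/(2*(2*k**2 + k + 4)))·t_k = k*(k**3 + 3*k + 4).
Verify: 4*k**3 + 6*k**2 + 10*k + 8 matches t_k.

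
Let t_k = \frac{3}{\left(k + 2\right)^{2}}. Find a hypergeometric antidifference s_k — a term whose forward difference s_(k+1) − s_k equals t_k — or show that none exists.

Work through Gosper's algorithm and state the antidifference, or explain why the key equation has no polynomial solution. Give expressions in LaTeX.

The ratio is (k + 2)**2/(k + 3)**2.
A = k**2 + 4*k + 4, B = k**2 + 6*k + 9, C = 1.
f must satisfy (k**2 + 4*k + 4)·f(k+1) − (k**2 + 4*k + 4)·f(k) = 1.
deg f ≤ 0 (via 2,2,0).
Generic f = c0 gives residual -1; -1 = 0 cannot hold, so t_k is not Gosper-summable.

none (Gosper's algorithm certifies no s_k)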